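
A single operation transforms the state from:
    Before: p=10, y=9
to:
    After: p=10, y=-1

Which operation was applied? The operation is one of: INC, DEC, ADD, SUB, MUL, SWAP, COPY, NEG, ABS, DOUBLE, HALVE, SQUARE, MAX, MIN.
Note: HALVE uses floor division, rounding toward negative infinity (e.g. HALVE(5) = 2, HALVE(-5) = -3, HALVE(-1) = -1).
SUB(y, p)

Analyzing the change:
Before: p=10, y=9
After: p=10, y=-1
Variable y changed from 9 to -1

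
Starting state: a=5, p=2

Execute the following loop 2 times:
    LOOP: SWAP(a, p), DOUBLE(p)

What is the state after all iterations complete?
a=10, p=4

Iteration trace:
Start: a=5, p=2
After iteration 1: a=2, p=10
After iteration 2: a=10, p=4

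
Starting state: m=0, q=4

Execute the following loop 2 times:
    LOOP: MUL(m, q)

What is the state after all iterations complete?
m=0, q=4

Iteration trace:
Start: m=0, q=4
After iteration 1: m=0, q=4
After iteration 2: m=0, q=4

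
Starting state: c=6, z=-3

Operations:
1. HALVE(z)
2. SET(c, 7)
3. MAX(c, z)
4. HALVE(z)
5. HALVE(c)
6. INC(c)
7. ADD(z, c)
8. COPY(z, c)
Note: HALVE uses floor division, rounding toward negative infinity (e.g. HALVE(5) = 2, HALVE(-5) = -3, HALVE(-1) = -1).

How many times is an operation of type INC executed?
1

Counting INC operations:
Step 6: INC(c) ← INC
Total: 1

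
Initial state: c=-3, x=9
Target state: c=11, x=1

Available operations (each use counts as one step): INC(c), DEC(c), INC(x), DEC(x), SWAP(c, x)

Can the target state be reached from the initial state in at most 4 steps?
No

The target state cannot be reached within 4 steps.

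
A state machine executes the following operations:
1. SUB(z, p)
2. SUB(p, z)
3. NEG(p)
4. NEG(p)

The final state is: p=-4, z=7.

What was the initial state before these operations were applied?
p=3, z=10

Working backwards:
Final state: p=-4, z=7
Before step 4 (NEG(p)): p=4, z=7
Before step 3 (NEG(p)): p=-4, z=7
Before step 2 (SUB(p, z)): p=3, z=7
Before step 1 (SUB(z, p)): p=3, z=10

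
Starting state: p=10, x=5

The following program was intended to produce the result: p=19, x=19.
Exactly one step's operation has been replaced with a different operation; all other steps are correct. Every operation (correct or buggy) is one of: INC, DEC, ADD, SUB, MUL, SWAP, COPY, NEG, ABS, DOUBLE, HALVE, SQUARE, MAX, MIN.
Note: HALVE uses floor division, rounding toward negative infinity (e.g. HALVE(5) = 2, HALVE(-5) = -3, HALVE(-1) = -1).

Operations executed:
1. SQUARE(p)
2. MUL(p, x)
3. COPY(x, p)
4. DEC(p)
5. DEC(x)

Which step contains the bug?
Step 1

Trace with buggy code:
Initial: p=10, x=5
After step 1: p=100, x=5
After step 2: p=500, x=5
After step 3: p=500, x=500
After step 4: p=499, x=500
After step 5: p=499, x=499
Actual final p=499, x=499 ≠ expected p=19, x=19.
Step 1 is the only position where a single-operation replacement can produce the expected result.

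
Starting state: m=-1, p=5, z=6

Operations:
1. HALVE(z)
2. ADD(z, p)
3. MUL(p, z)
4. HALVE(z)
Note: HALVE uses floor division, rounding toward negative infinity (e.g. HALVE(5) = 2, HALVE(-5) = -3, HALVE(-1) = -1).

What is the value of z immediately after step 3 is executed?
z = 8

Tracing z through execution:
Initial: z = 6
After step 1 (HALVE(z)): z = 3
After step 2 (ADD(z, p)): z = 8
After step 3 (MUL(p, z)): z = 8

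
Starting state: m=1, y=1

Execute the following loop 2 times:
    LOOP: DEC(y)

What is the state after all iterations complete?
m=1, y=-1

Iteration trace:
Start: m=1, y=1
After iteration 1: m=1, y=0
After iteration 2: m=1, y=-1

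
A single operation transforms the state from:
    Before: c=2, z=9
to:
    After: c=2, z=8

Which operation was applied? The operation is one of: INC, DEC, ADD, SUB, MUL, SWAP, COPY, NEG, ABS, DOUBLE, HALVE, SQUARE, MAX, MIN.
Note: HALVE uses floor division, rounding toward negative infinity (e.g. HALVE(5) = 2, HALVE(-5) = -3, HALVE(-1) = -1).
DEC(z)

Analyzing the change:
Before: c=2, z=9
After: c=2, z=8
Variable z changed from 9 to 8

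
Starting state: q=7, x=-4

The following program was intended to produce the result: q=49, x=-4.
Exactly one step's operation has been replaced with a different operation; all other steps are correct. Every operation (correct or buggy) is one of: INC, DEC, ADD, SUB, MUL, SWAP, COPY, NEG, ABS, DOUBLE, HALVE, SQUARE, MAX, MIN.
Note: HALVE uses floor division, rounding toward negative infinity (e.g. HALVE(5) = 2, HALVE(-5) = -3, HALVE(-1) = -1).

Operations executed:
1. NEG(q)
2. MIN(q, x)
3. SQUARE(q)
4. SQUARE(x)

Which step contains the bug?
Step 4

Trace with buggy code:
Initial: q=7, x=-4
After step 1: q=-7, x=-4
After step 2: q=-7, x=-4
After step 3: q=49, x=-4
After step 4: q=49, x=16
Actual final q=49, x=16 ≠ expected q=49, x=-4.
Step 4 is the only position where a single-operation replacement can produce the expected result.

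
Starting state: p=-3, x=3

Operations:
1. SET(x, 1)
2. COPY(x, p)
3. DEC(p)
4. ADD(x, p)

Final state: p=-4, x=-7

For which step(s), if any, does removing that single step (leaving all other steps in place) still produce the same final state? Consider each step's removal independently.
Step(s) 1

Testing removal of each single step:
Without step 1: final = p=-4, x=-7 (same)
Without step 2: final = p=-4, x=-3 (different)
Without step 3: final = p=-3, x=-6 (different)
Without step 4: final = p=-4, x=-3 (different)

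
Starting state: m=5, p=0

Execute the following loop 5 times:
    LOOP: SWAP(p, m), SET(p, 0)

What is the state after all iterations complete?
m=0, p=0

Iteration trace:
Start: m=5, p=0
After iteration 1: m=0, p=0
After iteration 2: m=0, p=0
After iteration 3: m=0, p=0
After iteration 4: m=0, p=0
After iteration 5: m=0, p=0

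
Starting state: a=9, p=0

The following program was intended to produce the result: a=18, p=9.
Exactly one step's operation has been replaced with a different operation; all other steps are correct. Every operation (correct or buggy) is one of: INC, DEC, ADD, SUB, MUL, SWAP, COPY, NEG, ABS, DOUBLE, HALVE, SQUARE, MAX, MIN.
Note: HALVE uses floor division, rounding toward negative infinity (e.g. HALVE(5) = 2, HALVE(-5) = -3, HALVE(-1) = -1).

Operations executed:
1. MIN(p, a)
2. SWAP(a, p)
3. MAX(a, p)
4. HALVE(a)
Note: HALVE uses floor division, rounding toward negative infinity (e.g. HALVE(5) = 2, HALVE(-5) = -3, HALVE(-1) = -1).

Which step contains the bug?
Step 4

Trace with buggy code:
Initial: a=9, p=0
After step 1: a=9, p=0
After step 2: a=0, p=9
After step 3: a=9, p=9
After step 4: a=4, p=9
Actual final a=4, p=9 ≠ expected a=18, p=9.
Step 4 is the only position where a single-operation replacement can produce the expected result.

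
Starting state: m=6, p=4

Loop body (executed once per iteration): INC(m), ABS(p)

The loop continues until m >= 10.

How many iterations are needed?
4

Tracing iterations:
Initial: m=6, p=4
After iteration 1: m=7, p=4
After iteration 2: m=8, p=4
After iteration 3: m=9, p=4
After iteration 4: m=10, p=4
m >= 10 now holds, so the loop exits after 4 iterations.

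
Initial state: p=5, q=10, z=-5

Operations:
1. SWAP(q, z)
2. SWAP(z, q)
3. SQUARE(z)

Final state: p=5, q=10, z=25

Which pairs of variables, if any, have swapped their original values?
None

Comparing initial and final values:
p: 5 → 5
z: -5 → 25
q: 10 → 10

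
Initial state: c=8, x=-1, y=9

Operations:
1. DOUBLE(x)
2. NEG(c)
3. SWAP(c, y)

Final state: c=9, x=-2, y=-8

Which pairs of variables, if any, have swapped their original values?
None

Comparing initial and final values:
x: -1 → -2
y: 9 → -8
c: 8 → 9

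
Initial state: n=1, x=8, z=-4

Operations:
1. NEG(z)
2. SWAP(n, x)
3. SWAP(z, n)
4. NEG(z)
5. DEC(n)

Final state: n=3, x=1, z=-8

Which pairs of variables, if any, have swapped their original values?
None

Comparing initial and final values:
n: 1 → 3
z: -4 → -8
x: 8 → 1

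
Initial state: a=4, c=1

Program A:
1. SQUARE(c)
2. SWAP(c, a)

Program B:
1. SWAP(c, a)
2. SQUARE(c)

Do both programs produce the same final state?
No

Program A final state: a=1, c=4
Program B final state: a=1, c=16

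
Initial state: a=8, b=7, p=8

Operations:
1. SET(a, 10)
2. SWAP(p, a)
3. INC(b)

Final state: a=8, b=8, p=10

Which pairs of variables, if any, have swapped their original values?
None

Comparing initial and final values:
a: 8 → 8
b: 7 → 8
p: 8 → 10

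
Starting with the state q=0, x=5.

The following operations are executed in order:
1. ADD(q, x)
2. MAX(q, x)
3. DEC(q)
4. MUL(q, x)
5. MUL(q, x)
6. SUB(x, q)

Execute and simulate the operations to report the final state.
{q: 100, x: -95}

Step-by-step execution:
Initial: q=0, x=5
After step 1 (ADD(q, x)): q=5, x=5
After step 2 (MAX(q, x)): q=5, x=5
After step 3 (DEC(q)): q=4, x=5
After step 4 (MUL(q, x)): q=20, x=5
After step 5 (MUL(q, x)): q=100, x=5
After step 6 (SUB(x, q)): q=100, x=-95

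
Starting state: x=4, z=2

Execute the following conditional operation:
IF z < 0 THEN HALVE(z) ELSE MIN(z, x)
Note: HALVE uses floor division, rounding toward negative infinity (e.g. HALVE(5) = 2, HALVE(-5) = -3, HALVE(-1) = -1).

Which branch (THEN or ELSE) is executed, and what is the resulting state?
Branch: ELSE, Final state: x=4, z=2

Evaluating condition: z < 0
z = 2
Condition is False, so ELSE branch executes
After MIN(z, x): x=4, z=2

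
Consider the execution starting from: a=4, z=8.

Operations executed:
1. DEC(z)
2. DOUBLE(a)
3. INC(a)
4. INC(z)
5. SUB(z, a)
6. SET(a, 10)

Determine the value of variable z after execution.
z = -1

Tracing execution:
Step 1: DEC(z) → z = 7
Step 2: DOUBLE(a) → z = 7
Step 3: INC(a) → z = 7
Step 4: INC(z) → z = 8
Step 5: SUB(z, a) → z = -1
Step 6: SET(a, 10) → z = -1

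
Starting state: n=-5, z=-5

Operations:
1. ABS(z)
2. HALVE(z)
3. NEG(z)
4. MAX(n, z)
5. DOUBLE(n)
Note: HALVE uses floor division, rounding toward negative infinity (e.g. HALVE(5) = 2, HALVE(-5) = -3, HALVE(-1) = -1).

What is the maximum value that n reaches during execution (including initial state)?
-2

Values of n at each step:
Initial: n = -5
After step 1: n = -5
After step 2: n = -5
After step 3: n = -5
After step 4: n = -2 ← maximum
After step 5: n = -4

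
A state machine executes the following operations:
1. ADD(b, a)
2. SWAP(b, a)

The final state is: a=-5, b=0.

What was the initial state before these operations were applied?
a=0, b=-5

Working backwards:
Final state: a=-5, b=0
Before step 2 (SWAP(b, a)): a=0, b=-5
Before step 1 (ADD(b, a)): a=0, b=-5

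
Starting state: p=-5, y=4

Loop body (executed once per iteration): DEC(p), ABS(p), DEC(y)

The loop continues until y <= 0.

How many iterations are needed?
4

Tracing iterations:
Initial: p=-5, y=4
After iteration 1: p=6, y=3
After iteration 2: p=5, y=2
After iteration 3: p=4, y=1
After iteration 4: p=3, y=0
y <= 0 now holds, so the loop exits after 4 iterations.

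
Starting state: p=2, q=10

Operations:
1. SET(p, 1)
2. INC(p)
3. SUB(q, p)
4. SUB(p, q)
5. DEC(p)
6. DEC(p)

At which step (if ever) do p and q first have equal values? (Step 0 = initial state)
Never

p and q never become equal during execution.

Comparing values at each step:
Initial: p=2, q=10
After step 1: p=1, q=10
After step 2: p=2, q=10
After step 3: p=2, q=8
After step 4: p=-6, q=8
After step 5: p=-7, q=8
After step 6: p=-8, q=8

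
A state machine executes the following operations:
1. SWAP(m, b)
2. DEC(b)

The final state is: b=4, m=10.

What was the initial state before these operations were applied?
b=10, m=5

Working backwards:
Final state: b=4, m=10
Before step 2 (DEC(b)): b=5, m=10
Before step 1 (SWAP(m, b)): b=10, m=5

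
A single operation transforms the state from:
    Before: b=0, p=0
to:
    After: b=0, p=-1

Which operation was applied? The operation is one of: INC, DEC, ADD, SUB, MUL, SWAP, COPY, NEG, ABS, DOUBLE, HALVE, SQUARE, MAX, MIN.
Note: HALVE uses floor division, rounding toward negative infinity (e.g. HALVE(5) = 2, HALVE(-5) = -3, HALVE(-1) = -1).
DEC(p)

Analyzing the change:
Before: b=0, p=0
After: b=0, p=-1
Variable p changed from 0 to -1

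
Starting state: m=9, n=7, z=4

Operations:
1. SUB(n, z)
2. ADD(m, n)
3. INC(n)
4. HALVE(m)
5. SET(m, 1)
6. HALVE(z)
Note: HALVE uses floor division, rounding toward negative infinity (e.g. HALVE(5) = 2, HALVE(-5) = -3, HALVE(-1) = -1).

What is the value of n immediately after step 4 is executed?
n = 4

Tracing n through execution:
Initial: n = 7
After step 1 (SUB(n, z)): n = 3
After step 2 (ADD(m, n)): n = 3
After step 3 (INC(n)): n = 4
After step 4 (HALVE(m)): n = 4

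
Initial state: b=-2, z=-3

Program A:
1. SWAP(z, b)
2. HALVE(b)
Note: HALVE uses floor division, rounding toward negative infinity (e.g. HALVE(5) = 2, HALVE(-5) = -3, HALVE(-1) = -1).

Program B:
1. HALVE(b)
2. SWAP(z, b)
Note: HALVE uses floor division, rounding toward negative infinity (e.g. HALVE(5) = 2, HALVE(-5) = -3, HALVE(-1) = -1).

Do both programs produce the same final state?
No

Program A final state: b=-2, z=-2
Program B final state: b=-3, z=-1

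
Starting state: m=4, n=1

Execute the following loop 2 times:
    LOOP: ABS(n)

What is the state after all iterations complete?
m=4, n=1

Iteration trace:
Start: m=4, n=1
After iteration 1: m=4, n=1
After iteration 2: m=4, n=1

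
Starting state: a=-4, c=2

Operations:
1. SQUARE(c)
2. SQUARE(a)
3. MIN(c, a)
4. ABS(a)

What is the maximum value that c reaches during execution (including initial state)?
4

Values of c at each step:
Initial: c = 2
After step 1: c = 4 ← maximum
After step 2: c = 4
After step 3: c = 4
After step 4: c = 4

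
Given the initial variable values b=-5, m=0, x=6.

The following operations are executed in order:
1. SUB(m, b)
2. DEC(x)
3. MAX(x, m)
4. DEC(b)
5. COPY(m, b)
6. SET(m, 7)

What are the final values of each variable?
{b: -6, m: 7, x: 5}

Step-by-step execution:
Initial: b=-5, m=0, x=6
After step 1 (SUB(m, b)): b=-5, m=5, x=6
After step 2 (DEC(x)): b=-5, m=5, x=5
After step 3 (MAX(x, m)): b=-5, m=5, x=5
After step 4 (DEC(b)): b=-6, m=5, x=5
After step 5 (COPY(m, b)): b=-6, m=-6, x=5
After step 6 (SET(m, 7)): b=-6, m=7, x=5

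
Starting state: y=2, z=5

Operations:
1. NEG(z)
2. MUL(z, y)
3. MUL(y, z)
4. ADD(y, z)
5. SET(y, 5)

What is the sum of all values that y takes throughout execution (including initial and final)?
-39

Values of y at each step:
Initial: y = 2
After step 1: y = 2
After step 2: y = 2
After step 3: y = -20
After step 4: y = -30
After step 5: y = 5
Sum = 2 + 2 + 2 + -20 + -30 + 5 = -39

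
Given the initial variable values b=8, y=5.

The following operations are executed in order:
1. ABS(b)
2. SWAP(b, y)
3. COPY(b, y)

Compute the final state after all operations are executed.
{b: 8, y: 8}

Step-by-step execution:
Initial: b=8, y=5
After step 1 (ABS(b)): b=8, y=5
After step 2 (SWAP(b, y)): b=5, y=8
After step 3 (COPY(b, y)): b=8, y=8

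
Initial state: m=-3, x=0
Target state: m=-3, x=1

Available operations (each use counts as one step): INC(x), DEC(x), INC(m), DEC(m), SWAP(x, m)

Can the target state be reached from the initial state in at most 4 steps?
Yes

Path (1 step): INC(x)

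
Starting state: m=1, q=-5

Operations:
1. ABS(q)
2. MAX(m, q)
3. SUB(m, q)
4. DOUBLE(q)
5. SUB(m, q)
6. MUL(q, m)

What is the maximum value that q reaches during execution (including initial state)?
10

Values of q at each step:
Initial: q = -5
After step 1: q = 5
After step 2: q = 5
After step 3: q = 5
After step 4: q = 10 ← maximum
After step 5: q = 10
After step 6: q = -100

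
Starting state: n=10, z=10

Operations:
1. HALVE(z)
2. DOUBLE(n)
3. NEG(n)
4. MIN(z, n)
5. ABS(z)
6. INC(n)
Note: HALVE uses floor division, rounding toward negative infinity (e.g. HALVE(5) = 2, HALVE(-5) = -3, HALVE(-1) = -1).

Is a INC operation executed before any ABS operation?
No

First INC: step 6
First ABS: step 5
Since 6 > 5, ABS comes first.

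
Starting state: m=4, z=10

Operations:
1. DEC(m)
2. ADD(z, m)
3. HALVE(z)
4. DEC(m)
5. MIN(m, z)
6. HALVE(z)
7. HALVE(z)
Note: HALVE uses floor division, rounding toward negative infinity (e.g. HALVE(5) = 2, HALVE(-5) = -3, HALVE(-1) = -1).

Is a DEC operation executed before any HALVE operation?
Yes

First DEC: step 1
First HALVE: step 3
Since 1 < 3, DEC comes first.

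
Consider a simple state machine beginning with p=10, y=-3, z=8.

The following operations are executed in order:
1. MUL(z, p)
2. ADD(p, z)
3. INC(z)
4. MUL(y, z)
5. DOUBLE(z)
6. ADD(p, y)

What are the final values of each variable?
{p: -153, y: -243, z: 162}

Step-by-step execution:
Initial: p=10, y=-3, z=8
After step 1 (MUL(z, p)): p=10, y=-3, z=80
After step 2 (ADD(p, z)): p=90, y=-3, z=80
After step 3 (INC(z)): p=90, y=-3, z=81
After step 4 (MUL(y, z)): p=90, y=-243, z=81
After step 5 (DOUBLE(z)): p=90, y=-243, z=162
After step 6 (ADD(p, y)): p=-153, y=-243, z=162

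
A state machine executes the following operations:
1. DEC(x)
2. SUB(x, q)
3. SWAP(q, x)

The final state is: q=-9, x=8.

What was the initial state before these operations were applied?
q=8, x=0

Working backwards:
Final state: q=-9, x=8
Before step 3 (SWAP(q, x)): q=8, x=-9
Before step 2 (SUB(x, q)): q=8, x=-1
Before step 1 (DEC(x)): q=8, x=0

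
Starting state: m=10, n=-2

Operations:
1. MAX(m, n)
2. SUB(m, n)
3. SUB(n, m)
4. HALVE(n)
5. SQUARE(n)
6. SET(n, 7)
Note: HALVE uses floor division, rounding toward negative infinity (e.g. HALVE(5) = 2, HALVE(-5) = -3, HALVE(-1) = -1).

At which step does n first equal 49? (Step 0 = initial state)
Step 5

Tracing n:
Initial: n = -2
After step 1: n = -2
After step 2: n = -2
After step 3: n = -14
After step 4: n = -7
After step 5: n = 49 ← first occurrence
After step 6: n = 7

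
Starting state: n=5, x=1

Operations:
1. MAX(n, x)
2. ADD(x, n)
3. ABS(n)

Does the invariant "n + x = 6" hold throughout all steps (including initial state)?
No, violated after step 2

The invariant is violated after step 2.

State at each step:
Initial: n=5, x=1
After step 1: n=5, x=1
After step 2: n=5, x=6
After step 3: n=5, x=6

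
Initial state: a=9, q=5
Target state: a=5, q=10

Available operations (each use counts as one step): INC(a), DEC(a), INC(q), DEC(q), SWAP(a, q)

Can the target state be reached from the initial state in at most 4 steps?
Yes

Path (2 steps): INC(a) → SWAP(a, q)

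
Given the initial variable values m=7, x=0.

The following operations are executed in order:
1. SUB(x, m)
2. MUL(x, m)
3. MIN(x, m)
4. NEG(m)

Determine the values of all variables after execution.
{m: -7, x: -49}

Step-by-step execution:
Initial: m=7, x=0
After step 1 (SUB(x, m)): m=7, x=-7
After step 2 (MUL(x, m)): m=7, x=-49
After step 3 (MIN(x, m)): m=7, x=-49
After step 4 (NEG(m)): m=-7, x=-49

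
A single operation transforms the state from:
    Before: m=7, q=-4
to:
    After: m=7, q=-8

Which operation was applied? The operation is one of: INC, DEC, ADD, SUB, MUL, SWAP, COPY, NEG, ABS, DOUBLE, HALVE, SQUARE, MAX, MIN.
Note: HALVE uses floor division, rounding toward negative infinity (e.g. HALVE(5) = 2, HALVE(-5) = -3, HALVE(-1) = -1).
DOUBLE(q)

Analyzing the change:
Before: m=7, q=-4
After: m=7, q=-8
Variable q changed from -4 to -8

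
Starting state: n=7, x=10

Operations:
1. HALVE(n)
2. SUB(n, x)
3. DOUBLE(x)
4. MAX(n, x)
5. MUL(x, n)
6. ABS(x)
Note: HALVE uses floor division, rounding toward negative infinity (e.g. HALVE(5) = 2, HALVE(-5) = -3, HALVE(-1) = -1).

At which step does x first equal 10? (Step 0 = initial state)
Step 0

Tracing x:
Initial: x = 10 ← first occurrence
After step 1: x = 10
After step 2: x = 10
After step 3: x = 20
After step 4: x = 20
After step 5: x = 400
After step 6: x = 400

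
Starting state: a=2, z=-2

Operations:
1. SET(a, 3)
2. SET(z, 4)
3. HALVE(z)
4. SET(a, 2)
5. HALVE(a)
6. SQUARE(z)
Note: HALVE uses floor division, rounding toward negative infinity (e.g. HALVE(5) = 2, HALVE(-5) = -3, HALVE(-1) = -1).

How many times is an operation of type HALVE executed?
2

Counting HALVE operations:
Step 3: HALVE(z) ← HALVE
Step 5: HALVE(a) ← HALVE
Total: 2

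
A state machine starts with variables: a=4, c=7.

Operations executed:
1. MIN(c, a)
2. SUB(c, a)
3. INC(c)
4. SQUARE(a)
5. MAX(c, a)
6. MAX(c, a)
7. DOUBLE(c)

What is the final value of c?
c = 32

Tracing execution:
Step 1: MIN(c, a) → c = 4
Step 2: SUB(c, a) → c = 0
Step 3: INC(c) → c = 1
Step 4: SQUARE(a) → c = 1
Step 5: MAX(c, a) → c = 16
Step 6: MAX(c, a) → c = 16
Step 7: DOUBLE(c) → c = 32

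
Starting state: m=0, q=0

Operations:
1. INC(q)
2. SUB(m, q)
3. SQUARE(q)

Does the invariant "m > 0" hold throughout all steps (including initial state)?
No, violated at the initial state

The invariant is violated at the initial state (step 0).

State at each step:
Initial: m=0, q=0
After step 1: m=0, q=1
After step 2: m=-1, q=1
After step 3: m=-1, q=1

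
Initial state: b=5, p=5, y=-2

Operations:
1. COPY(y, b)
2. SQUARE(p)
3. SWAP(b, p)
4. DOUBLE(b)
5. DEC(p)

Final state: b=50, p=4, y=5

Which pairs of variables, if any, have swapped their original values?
None

Comparing initial and final values:
p: 5 → 4
y: -2 → 5
b: 5 → 50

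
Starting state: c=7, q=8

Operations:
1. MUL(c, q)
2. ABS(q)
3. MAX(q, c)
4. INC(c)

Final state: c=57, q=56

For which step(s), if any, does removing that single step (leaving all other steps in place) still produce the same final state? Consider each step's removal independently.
Step(s) 2

Testing removal of each single step:
Without step 1: final = c=8, q=8 (different)
Without step 2: final = c=57, q=56 (same)
Without step 3: final = c=57, q=8 (different)
Without step 4: final = c=56, q=56 (different)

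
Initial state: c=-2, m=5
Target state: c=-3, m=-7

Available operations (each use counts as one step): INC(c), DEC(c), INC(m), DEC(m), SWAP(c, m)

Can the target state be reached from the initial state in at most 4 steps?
No

The target state cannot be reached within 4 steps.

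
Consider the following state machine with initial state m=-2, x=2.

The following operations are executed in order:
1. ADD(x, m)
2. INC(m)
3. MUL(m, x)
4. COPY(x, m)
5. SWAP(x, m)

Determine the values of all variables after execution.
{m: 0, x: 0}

Step-by-step execution:
Initial: m=-2, x=2
After step 1 (ADD(x, m)): m=-2, x=0
After step 2 (INC(m)): m=-1, x=0
After step 3 (MUL(m, x)): m=0, x=0
After step 4 (COPY(x, m)): m=0, x=0
After step 5 (SWAP(x, m)): m=0, x=0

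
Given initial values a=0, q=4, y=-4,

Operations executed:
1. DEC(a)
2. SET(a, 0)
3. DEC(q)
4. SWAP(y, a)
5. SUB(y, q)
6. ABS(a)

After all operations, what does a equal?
a = 4

Tracing execution:
Step 1: DEC(a) → a = -1
Step 2: SET(a, 0) → a = 0
Step 3: DEC(q) → a = 0
Step 4: SWAP(y, a) → a = -4
Step 5: SUB(y, q) → a = -4
Step 6: ABS(a) → a = 4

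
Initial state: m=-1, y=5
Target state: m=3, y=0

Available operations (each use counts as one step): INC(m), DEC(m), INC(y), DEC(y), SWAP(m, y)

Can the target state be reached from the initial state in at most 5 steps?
Yes

Path (4 steps): INC(m) → DEC(y) → DEC(y) → SWAP(m, y)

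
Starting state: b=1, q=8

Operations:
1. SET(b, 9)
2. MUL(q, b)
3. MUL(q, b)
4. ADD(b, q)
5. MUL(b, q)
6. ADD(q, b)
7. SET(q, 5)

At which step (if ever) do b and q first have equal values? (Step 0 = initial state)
Never

b and q never become equal during execution.

Comparing values at each step:
Initial: b=1, q=8
After step 1: b=9, q=8
After step 2: b=9, q=72
After step 3: b=9, q=648
After step 4: b=657, q=648
After step 5: b=425736, q=648
After step 6: b=425736, q=426384
After step 7: b=425736, q=5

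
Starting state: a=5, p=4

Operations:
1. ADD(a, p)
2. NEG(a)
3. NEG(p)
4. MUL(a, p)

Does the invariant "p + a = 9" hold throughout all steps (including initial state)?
No, violated after step 1

The invariant is violated after step 1.

State at each step:
Initial: a=5, p=4
After step 1: a=9, p=4
After step 2: a=-9, p=4
After step 3: a=-9, p=-4
After step 4: a=36, p=-4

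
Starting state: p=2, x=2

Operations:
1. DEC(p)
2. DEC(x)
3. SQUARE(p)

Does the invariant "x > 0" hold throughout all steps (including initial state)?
Yes

The invariant holds at every step.

State at each step:
Initial: p=2, x=2
After step 1: p=1, x=2
After step 2: p=1, x=1
After step 3: p=1, x=1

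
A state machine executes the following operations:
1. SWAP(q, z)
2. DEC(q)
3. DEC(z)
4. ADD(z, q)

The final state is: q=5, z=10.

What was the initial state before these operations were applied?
q=6, z=6

Working backwards:
Final state: q=5, z=10
Before step 4 (ADD(z, q)): q=5, z=5
Before step 3 (DEC(z)): q=5, z=6
Before step 2 (DEC(q)): q=6, z=6
Before step 1 (SWAP(q, z)): q=6, z=6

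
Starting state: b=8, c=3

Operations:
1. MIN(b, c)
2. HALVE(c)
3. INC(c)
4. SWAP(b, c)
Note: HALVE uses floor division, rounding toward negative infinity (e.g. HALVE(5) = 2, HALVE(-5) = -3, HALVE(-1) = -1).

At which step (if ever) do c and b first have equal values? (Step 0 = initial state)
Step 1

c and b first become equal after step 1.

Comparing values at each step:
Initial: c=3, b=8
After step 1: c=3, b=3 ← equal!
After step 2: c=1, b=3
After step 3: c=2, b=3
After step 4: c=3, b=2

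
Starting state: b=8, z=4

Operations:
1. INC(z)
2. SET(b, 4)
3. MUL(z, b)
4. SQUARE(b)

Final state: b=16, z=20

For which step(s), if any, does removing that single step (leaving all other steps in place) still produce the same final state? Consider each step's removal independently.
None - removing any single step changes the final result

Testing removal of each single step:
Without step 1: final = b=16, z=16 (different)
Without step 2: final = b=64, z=40 (different)
Without step 3: final = b=16, z=5 (different)
Without step 4: final = b=4, z=20 (different)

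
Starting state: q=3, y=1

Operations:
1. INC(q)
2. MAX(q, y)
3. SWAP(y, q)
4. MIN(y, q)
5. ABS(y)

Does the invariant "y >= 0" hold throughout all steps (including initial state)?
Yes

The invariant holds at every step.

State at each step:
Initial: q=3, y=1
After step 1: q=4, y=1
After step 2: q=4, y=1
After step 3: q=1, y=4
After step 4: q=1, y=1
After step 5: q=1, y=1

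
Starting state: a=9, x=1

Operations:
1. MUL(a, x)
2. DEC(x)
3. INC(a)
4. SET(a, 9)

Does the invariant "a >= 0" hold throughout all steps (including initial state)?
Yes

The invariant holds at every step.

State at each step:
Initial: a=9, x=1
After step 1: a=9, x=1
After step 2: a=9, x=0
After step 3: a=10, x=0
After step 4: a=9, x=0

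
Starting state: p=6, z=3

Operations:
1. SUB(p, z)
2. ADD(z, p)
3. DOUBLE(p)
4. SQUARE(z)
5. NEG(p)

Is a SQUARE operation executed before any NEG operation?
Yes

First SQUARE: step 4
First NEG: step 5
Since 4 < 5, SQUARE comes first.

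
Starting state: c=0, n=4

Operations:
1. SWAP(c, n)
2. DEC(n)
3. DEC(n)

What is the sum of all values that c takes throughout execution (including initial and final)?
12

Values of c at each step:
Initial: c = 0
After step 1: c = 4
After step 2: c = 4
After step 3: c = 4
Sum = 0 + 4 + 4 + 4 = 12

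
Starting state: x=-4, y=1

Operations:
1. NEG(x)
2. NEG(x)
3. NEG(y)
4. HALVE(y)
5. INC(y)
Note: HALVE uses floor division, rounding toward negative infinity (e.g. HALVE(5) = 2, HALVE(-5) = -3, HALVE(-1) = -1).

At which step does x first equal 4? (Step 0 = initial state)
Step 1

Tracing x:
Initial: x = -4
After step 1: x = 4 ← first occurrence
After step 2: x = -4
After step 3: x = -4
After step 4: x = -4
After step 5: x = -4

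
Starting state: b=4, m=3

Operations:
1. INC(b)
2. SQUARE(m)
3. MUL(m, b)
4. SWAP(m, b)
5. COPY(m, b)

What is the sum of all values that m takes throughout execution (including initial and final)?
110

Values of m at each step:
Initial: m = 3
After step 1: m = 3
After step 2: m = 9
After step 3: m = 45
After step 4: m = 5
After step 5: m = 45
Sum = 3 + 3 + 9 + 45 + 5 + 45 = 110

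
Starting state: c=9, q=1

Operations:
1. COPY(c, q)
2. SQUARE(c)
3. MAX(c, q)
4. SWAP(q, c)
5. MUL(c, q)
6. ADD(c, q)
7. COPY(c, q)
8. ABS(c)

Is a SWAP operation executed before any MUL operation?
Yes

First SWAP: step 4
First MUL: step 5
Since 4 < 5, SWAP comes first.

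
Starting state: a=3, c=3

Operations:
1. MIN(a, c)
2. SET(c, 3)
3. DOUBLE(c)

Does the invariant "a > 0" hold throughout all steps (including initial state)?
Yes

The invariant holds at every step.

State at each step:
Initial: a=3, c=3
After step 1: a=3, c=3
After step 2: a=3, c=3
After step 3: a=3, c=6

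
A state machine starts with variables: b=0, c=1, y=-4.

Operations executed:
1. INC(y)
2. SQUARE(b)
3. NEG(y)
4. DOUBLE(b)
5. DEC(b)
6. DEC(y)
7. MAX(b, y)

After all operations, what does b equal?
b = 2

Tracing execution:
Step 1: INC(y) → b = 0
Step 2: SQUARE(b) → b = 0
Step 3: NEG(y) → b = 0
Step 4: DOUBLE(b) → b = 0
Step 5: DEC(b) → b = -1
Step 6: DEC(y) → b = -1
Step 7: MAX(b, y) → b = 2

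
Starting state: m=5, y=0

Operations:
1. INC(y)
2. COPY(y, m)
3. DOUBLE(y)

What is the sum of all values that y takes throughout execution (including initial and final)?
16

Values of y at each step:
Initial: y = 0
After step 1: y = 1
After step 2: y = 5
After step 3: y = 10
Sum = 0 + 1 + 5 + 10 = 16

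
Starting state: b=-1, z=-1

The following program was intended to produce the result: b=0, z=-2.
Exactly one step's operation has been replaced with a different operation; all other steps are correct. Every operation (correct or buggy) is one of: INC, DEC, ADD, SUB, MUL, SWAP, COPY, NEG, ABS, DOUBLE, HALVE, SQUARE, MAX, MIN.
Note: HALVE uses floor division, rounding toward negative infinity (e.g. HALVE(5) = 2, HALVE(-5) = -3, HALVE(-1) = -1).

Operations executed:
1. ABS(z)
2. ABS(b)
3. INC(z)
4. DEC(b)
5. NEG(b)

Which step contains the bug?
Step 5

Trace with buggy code:
Initial: b=-1, z=-1
After step 1: b=-1, z=1
After step 2: b=1, z=1
After step 3: b=1, z=2
After step 4: b=0, z=2
After step 5: b=0, z=2
Actual final b=0, z=2 ≠ expected b=0, z=-2.
Step 5 is the only position where a single-operation replacement can produce the expected result.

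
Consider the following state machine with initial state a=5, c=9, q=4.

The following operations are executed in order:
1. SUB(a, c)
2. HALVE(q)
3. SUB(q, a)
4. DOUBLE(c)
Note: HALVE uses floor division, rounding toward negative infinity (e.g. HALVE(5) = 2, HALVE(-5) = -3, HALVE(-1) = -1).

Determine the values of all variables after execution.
{a: -4, c: 18, q: 6}

Step-by-step execution:
Initial: a=5, c=9, q=4
After step 1 (SUB(a, c)): a=-4, c=9, q=4
After step 2 (HALVE(q)): a=-4, c=9, q=2
After step 3 (SUB(q, a)): a=-4, c=9, q=6
After step 4 (DOUBLE(c)): a=-4, c=18, q=6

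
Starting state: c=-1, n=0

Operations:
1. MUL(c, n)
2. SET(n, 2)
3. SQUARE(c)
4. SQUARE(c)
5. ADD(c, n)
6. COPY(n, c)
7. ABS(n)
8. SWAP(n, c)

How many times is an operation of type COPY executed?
1

Counting COPY operations:
Step 6: COPY(n, c) ← COPY
Total: 1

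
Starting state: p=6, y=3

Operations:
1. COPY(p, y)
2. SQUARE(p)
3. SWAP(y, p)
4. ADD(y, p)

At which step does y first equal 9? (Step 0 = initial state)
Step 3

Tracing y:
Initial: y = 3
After step 1: y = 3
After step 2: y = 3
After step 3: y = 9 ← first occurrence
After step 4: y = 12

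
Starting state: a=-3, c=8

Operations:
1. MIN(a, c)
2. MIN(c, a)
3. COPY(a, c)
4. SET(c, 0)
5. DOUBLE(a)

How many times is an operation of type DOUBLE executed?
1

Counting DOUBLE operations:
Step 5: DOUBLE(a) ← DOUBLE
Total: 1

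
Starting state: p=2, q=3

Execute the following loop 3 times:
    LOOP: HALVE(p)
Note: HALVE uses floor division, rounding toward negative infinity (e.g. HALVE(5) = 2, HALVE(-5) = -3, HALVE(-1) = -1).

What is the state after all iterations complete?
p=0, q=3

Iteration trace:
Start: p=2, q=3
After iteration 1: p=1, q=3
After iteration 2: p=0, q=3
After iteration 3: p=0, q=3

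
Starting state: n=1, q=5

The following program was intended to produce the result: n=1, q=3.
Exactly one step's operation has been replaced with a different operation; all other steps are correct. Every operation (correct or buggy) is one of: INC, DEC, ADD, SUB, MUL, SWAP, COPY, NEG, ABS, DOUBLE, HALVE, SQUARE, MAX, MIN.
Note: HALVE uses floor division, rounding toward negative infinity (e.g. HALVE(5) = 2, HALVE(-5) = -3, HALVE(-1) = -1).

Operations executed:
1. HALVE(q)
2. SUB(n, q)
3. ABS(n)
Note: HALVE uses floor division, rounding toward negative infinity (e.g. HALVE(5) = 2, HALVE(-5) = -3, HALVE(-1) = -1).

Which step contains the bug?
Step 2

Trace with buggy code:
Initial: n=1, q=5
After step 1: n=1, q=2
After step 2: n=-1, q=2
After step 3: n=1, q=2
Actual final n=1, q=2 ≠ expected n=1, q=3.
Step 2 is the only position where a single-operation replacement can produce the expected result.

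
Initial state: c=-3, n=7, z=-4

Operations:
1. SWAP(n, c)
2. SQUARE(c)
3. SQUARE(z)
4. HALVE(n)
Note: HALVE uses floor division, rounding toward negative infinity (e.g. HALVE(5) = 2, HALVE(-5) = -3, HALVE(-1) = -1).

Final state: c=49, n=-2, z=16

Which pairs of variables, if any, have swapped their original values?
None

Comparing initial and final values:
z: -4 → 16
c: -3 → 49
n: 7 → -2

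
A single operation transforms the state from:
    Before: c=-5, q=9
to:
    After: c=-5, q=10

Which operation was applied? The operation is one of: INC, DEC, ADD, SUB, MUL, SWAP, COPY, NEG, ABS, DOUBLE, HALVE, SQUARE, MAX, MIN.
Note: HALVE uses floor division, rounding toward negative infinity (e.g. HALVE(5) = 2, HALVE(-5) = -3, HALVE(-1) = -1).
INC(q)

Analyzing the change:
Before: c=-5, q=9
After: c=-5, q=10
Variable q changed from 9 to 10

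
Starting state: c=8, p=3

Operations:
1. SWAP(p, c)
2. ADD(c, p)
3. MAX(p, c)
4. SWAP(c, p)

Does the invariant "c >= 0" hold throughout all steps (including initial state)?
Yes

The invariant holds at every step.

State at each step:
Initial: c=8, p=3
After step 1: c=3, p=8
After step 2: c=11, p=8
After step 3: c=11, p=11
After step 4: c=11, p=11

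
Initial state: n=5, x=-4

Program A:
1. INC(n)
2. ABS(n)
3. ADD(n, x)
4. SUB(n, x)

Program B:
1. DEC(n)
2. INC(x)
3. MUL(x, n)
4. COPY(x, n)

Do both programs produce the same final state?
No

Program A final state: n=6, x=-4
Program B final state: n=4, x=4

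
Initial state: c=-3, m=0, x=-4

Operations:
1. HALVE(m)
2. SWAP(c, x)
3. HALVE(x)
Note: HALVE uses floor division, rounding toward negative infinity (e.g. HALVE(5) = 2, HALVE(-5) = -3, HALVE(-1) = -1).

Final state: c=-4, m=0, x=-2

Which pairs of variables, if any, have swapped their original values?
None

Comparing initial and final values:
m: 0 → 0
c: -3 → -4
x: -4 → -2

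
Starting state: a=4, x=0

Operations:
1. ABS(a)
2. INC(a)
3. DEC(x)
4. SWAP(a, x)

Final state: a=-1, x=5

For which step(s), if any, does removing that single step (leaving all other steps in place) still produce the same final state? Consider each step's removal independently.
Step(s) 1

Testing removal of each single step:
Without step 1: final = a=-1, x=5 (same)
Without step 2: final = a=-1, x=4 (different)
Without step 3: final = a=0, x=5 (different)
Without step 4: final = a=5, x=-1 (different)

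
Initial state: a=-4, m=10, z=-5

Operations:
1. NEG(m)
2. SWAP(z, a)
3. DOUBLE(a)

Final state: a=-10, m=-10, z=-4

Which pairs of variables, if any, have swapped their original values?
None

Comparing initial and final values:
z: -5 → -4
m: 10 → -10
a: -4 → -10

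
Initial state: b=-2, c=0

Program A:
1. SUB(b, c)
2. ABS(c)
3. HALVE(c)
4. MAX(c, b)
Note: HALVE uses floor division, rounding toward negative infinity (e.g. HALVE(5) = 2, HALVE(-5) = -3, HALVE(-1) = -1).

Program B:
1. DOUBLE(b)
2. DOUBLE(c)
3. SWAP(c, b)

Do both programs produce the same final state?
No

Program A final state: b=-2, c=0
Program B final state: b=0, c=-4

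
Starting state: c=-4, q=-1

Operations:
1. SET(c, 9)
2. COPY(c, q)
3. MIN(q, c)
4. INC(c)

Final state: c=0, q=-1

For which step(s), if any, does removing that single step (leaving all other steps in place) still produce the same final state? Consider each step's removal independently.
Step(s) 1, 3

Testing removal of each single step:
Without step 1: final = c=0, q=-1 (same)
Without step 2: final = c=10, q=-1 (different)
Without step 3: final = c=0, q=-1 (same)
Without step 4: final = c=-1, q=-1 (different)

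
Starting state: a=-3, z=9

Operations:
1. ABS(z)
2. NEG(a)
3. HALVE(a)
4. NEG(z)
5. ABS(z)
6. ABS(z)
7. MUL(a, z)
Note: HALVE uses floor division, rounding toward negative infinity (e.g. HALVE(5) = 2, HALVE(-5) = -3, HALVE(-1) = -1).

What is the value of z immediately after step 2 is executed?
z = 9

Tracing z through execution:
Initial: z = 9
After step 1 (ABS(z)): z = 9
After step 2 (NEG(a)): z = 9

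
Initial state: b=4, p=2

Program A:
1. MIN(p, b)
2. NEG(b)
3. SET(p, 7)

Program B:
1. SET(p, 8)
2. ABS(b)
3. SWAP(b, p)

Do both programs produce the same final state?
No

Program A final state: b=-4, p=7
Program B final state: b=8, p=4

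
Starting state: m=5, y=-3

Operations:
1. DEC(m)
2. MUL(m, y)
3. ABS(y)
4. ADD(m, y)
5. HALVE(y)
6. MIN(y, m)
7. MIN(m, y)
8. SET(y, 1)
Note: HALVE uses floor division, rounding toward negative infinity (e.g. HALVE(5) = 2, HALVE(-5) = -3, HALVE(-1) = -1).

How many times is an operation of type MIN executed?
2

Counting MIN operations:
Step 6: MIN(y, m) ← MIN
Step 7: MIN(m, y) ← MIN
Total: 2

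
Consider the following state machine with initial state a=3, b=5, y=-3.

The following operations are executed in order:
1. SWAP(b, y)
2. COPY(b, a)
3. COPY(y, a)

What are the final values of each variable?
{a: 3, b: 3, y: 3}

Step-by-step execution:
Initial: a=3, b=5, y=-3
After step 1 (SWAP(b, y)): a=3, b=-3, y=5
After step 2 (COPY(b, a)): a=3, b=3, y=5
After step 3 (COPY(y, a)): a=3, b=3, y=3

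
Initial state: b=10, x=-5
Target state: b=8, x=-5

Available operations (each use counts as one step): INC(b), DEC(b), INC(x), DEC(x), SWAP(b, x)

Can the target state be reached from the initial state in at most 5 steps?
Yes

Path (2 steps): DEC(b) → DEC(b)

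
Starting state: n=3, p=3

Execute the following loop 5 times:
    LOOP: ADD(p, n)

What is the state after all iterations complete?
n=3, p=18

Iteration trace:
Start: n=3, p=3
After iteration 1: n=3, p=6
After iteration 2: n=3, p=9
After iteration 3: n=3, p=12
After iteration 4: n=3, p=15
After iteration 5: n=3, p=18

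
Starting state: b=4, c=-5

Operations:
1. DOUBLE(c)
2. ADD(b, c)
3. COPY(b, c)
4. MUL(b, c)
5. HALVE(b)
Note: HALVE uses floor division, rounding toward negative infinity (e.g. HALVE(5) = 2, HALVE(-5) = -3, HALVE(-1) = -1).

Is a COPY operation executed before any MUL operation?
Yes

First COPY: step 3
First MUL: step 4
Since 3 < 4, COPY comes first.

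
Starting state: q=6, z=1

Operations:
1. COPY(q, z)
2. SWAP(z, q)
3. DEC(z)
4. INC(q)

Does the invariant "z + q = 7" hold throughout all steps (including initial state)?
No, violated after step 1

The invariant is violated after step 1.

State at each step:
Initial: q=6, z=1
After step 1: q=1, z=1
After step 2: q=1, z=1
After step 3: q=1, z=0
After step 4: q=2, z=0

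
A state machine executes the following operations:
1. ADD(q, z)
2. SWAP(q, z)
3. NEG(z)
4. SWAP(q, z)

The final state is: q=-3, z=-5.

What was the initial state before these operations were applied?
q=8, z=-5

Working backwards:
Final state: q=-3, z=-5
Before step 4 (SWAP(q, z)): q=-5, z=-3
Before step 3 (NEG(z)): q=-5, z=3
Before step 2 (SWAP(q, z)): q=3, z=-5
Before step 1 (ADD(q, z)): q=8, z=-5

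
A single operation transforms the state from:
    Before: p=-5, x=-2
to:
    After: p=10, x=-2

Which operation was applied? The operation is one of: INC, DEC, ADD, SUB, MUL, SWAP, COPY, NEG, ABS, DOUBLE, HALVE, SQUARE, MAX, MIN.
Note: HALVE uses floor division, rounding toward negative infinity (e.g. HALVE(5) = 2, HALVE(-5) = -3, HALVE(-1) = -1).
MUL(p, x)

Analyzing the change:
Before: p=-5, x=-2
After: p=10, x=-2
Variable p changed from -5 to 10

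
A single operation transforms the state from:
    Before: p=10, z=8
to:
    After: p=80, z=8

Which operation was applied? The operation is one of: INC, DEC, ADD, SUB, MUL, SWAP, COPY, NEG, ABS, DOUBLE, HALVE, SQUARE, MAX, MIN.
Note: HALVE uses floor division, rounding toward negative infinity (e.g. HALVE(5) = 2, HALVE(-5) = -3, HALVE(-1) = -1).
MUL(p, z)

Analyzing the change:
Before: p=10, z=8
After: p=80, z=8
Variable p changed from 10 to 80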